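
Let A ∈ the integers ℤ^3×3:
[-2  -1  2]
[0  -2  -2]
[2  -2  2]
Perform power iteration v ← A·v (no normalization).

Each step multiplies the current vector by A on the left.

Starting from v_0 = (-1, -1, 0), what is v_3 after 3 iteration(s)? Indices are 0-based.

v_3 = (24, 4, -4)

v_0 = (-1, -1, 0).
v_1 = A·v_0 = (3, 2, 0).
v_2 = A·v_1 = (-8, -4, 2).
v_3 = A·v_2 = (24, 4, -4).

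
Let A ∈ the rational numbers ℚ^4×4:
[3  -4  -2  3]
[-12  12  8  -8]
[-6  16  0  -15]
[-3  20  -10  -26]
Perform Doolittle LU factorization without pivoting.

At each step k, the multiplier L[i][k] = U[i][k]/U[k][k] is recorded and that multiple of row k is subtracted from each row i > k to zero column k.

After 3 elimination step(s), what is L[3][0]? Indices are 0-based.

[col 0] pivot 3
  R1 -= -4*R0 → (0, -4, 0, 4)  (L[1][0] := -4)
  R2 -= -2*R0 → (0, 8, -4, -9)  (L[2][0] := -2)
  R3 -= -1*R0 → (0, 16, -12, -23)  (L[3][0] := -1)
[col 1] pivot -4
  R2 -= -2*R1 → (0, 0, -4, -1)  (L[2][1] := -2)
  R3 -= -4*R1 → (0, 0, -12, -7)  (L[3][1] := -4)
[col 2] pivot -4
  R3 -= 3*R2 → (0, 0, 0, -4)  (L[3][2] := 3)

L[3][0] = -1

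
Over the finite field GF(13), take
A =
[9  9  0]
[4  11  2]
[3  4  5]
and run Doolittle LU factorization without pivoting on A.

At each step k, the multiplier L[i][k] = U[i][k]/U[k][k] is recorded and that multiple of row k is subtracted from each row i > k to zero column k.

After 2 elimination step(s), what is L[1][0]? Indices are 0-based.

Step 1: pivot at (0,0) is 9.
  row1 ← row1 − (12)·row0  ⇒  L[1][0]=12, U row1=(0, 7, 2)
  row2 ← row2 − (9)·row0  ⇒  L[2][0]=9, U row2=(0, 1, 5)
Step 2: pivot at (1,1) is 7.
  row2 ← row2 − (2)·row1  ⇒  L[2][1]=2, U row2=(0, 0, 1)

L[1][0] = 12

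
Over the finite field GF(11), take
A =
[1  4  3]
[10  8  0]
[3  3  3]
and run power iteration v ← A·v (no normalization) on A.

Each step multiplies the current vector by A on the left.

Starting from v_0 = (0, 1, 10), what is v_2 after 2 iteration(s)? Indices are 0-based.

v_0 = (0, 1, 10).
v_1 = A·v_0 = (1, 8, 0).
v_2 = A·v_1 = (0, 8, 5).

v_2 = (0, 8, 5)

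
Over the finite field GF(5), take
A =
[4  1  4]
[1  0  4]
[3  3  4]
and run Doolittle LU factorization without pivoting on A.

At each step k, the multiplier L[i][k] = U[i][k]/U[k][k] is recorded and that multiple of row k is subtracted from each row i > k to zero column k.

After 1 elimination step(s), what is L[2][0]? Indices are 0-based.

L[2][0] = 2

Step 1: pivot at (0,0) is 4.
  row1 ← row1 − (4)·row0  ⇒  L[1][0]=4, U row1=(0, 1, 3)
  row2 ← row2 − (2)·row0  ⇒  L[2][0]=2, U row2=(0, 1, 1)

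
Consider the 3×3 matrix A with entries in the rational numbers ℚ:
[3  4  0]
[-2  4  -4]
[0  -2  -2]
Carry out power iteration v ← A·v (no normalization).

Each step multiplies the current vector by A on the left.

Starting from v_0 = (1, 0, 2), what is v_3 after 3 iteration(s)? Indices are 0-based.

v_0 = (1, 0, 2).
v_1 = A·v_0 = (3, -10, -4).
v_2 = A·v_1 = (-31, -30, 28).
v_3 = A·v_2 = (-213, -170, 4).

v_3 = (-213, -170, 4)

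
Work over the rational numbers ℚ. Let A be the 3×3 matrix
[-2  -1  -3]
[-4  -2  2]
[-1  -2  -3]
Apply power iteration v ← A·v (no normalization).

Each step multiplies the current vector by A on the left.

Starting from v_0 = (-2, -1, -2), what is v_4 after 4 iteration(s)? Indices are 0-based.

v_4 = (-1687, -1062, -1574)

v_0 = (-2, -1, -2).
v_1 = A·v_0 = (11, 6, 10).
v_2 = A·v_1 = (-58, -36, -53).
v_3 = A·v_2 = (311, 198, 289).
v_4 = A·v_3 = (-1687, -1062, -1574).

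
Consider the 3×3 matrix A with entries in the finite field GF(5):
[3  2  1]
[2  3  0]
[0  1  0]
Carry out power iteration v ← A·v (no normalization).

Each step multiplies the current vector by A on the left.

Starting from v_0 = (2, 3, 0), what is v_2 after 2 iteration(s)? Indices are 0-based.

v_2 = (0, 3, 3)

v_0 = (2, 3, 0).
v_1 = A·v_0 = (2, 3, 3).
v_2 = A·v_1 = (0, 3, 3).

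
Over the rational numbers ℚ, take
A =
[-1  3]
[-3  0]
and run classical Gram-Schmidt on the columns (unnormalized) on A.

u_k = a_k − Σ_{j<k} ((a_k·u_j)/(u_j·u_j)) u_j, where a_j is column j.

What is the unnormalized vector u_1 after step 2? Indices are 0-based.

Step 1: u_0 = a_0 = (-1, -3).
Step 2: u_1 = a_1 − (-3/10)·u_0 = (27/10, -9/10).

u_1 = (27/10, -9/10)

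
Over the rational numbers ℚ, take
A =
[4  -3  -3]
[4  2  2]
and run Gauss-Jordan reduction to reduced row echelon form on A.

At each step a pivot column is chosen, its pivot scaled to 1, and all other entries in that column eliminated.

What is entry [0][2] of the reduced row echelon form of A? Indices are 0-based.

pivot(0,0)=4: scale R0 → (1, -3/4, -3/4)
  clear (1,0): R1 −= (4)R0 → (0, 5, 5)
pivot(1,1)=5: scale R1 → (0, 1, 1)
  clear (0,1): R0 −= (-3/4)R1 → (1, 0, 0)

M[0][2] = 0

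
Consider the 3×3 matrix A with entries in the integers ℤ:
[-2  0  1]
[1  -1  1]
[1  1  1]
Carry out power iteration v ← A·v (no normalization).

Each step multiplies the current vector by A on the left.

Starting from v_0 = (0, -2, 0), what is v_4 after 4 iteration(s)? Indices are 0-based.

v_0 = (0, -2, 0).
v_1 = A·v_0 = (0, 2, -2).
v_2 = A·v_1 = (-2, -4, 0).
v_3 = A·v_2 = (4, 2, -6).
v_4 = A·v_3 = (-14, -4, 0).

v_4 = (-14, -4, 0)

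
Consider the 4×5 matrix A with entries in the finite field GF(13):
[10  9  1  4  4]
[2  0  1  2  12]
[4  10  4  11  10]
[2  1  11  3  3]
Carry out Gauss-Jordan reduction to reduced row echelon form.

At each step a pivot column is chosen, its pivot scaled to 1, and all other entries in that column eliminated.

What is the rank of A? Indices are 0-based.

pivot(0,0)=10: scale R0 → (1, 10, 4, 3, 3)
  clear (1,0): R1 −= (2)R0 → (0, 6, 6, 9, 6)
  clear (2,0): R2 −= (4)R0 → (0, 9, 1, 12, 11)
  clear (3,0): R3 −= (2)R0 → (0, 7, 3, 10, 10)
pivot(1,1)=6: scale R1 → (0, 1, 1, 8, 1)
  clear (0,1): R0 −= (10)R1 → (1, 0, 7, 1, 6)
  clear (2,1): R2 −= (9)R1 → (0, 0, 5, 5, 2)
  clear (3,1): R3 −= (7)R1 → (0, 0, 9, 6, 3)
pivot(2,2)=5: scale R2 → (0, 0, 1, 1, 3)
  clear (0,2): R0 −= (7)R2 → (1, 0, 0, 7, 11)
  clear (1,2): R1 −= (1)R2 → (0, 1, 0, 7, 11)
  clear (3,2): R3 −= (9)R2 → (0, 0, 0, 10, 2)
pivot(3,3)=10: scale R3 → (0, 0, 0, 1, 8)
  clear (0,3): R0 −= (7)R3 → (1, 0, 0, 0, 7)
  clear (1,3): R1 −= (7)R3 → (0, 1, 0, 0, 7)
  clear (2,3): R2 −= (1)R3 → (0, 0, 1, 0, 8)

rank = 4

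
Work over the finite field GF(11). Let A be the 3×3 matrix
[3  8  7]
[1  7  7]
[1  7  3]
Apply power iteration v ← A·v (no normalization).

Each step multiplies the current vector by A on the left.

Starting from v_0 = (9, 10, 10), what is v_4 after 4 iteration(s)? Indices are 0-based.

v_0 = (9, 10, 10).
v_1 = A·v_0 = (1, 6, 10).
v_2 = A·v_1 = (0, 3, 7).
v_3 = A·v_2 = (7, 4, 9).
v_4 = A·v_3 = (6, 10, 7).

v_4 = (6, 10, 7)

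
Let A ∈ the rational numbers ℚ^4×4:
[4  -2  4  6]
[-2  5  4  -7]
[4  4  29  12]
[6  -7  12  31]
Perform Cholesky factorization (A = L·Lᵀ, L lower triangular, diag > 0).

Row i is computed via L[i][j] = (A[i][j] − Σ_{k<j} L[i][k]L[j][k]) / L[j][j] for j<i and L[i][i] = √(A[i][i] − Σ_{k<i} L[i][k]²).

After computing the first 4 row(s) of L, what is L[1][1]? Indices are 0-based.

L[1][1] = 2

Step 1: L[0][0] = √(4) = 2.
  L[1][0] = (-2) / L[0][0] = -1.
Step 2: L[1][1] = √(4) = 2.
  L[2][0] = (4) / L[0][0] = 2.
  L[2][1] = (6) / L[1][1] = 3.
Step 3: L[2][2] = √(16) = 4.
  L[3][0] = (6) / L[0][0] = 3.
  L[3][1] = (-4) / L[1][1] = -2.
  L[3][2] = (12) / L[2][2] = 3.
Step 4: L[3][3] = √(9) = 3.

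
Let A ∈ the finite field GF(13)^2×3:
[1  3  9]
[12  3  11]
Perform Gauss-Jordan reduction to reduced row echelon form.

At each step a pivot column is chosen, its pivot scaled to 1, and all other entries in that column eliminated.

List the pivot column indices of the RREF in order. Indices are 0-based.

[1] R0 /= 1  ⇒  (1, 3, 9)
     R1 -= 12·R0  ⇒  (0, 6, 7)
[2] R1 /= 6  ⇒  (0, 1, 12)
     R0 -= 3·R1  ⇒  (1, 0, 12)

pivot columns: 0, 1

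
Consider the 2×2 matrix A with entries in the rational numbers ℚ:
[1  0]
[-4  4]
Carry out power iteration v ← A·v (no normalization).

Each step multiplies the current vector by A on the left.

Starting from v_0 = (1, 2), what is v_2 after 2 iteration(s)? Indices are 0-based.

v_0 = (1, 2).
v_1 = A·v_0 = (1, 4).
v_2 = A·v_1 = (1, 12).

v_2 = (1, 12)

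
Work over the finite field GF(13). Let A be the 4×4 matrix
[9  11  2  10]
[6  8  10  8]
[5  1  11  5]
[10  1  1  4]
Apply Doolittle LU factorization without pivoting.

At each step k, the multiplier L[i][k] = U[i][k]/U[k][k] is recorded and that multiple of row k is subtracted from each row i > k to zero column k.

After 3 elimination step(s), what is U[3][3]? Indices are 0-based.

U[3][3] = 12

k=0: U[0][0]=9
  eliminate (1,0): mult=5, new row 1: (0, 5, 0, 10); set L[1][0]=5
  eliminate (2,0): mult=2, new row 2: (0, 5, 7, 11); set L[2][0]=2
  eliminate (3,0): mult=4, new row 3: (0, 9, 6, 3); set L[3][0]=4
k=1: U[1][1]=5
  eliminate (2,1): mult=1, new row 2: (0, 0, 7, 1); set L[2][1]=1
  eliminate (3,1): mult=7, new row 3: (0, 0, 6, 11); set L[3][1]=7
k=2: U[2][2]=7
  eliminate (3,2): mult=12, new row 3: (0, 0, 0, 12); set L[3][2]=12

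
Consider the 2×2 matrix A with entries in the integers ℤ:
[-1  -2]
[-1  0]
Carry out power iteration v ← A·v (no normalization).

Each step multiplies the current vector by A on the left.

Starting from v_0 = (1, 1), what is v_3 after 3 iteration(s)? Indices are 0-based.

v_3 = (-11, -5)

v_0 = (1, 1).
v_1 = A·v_0 = (-3, -1).
v_2 = A·v_1 = (5, 3).
v_3 = A·v_2 = (-11, -5).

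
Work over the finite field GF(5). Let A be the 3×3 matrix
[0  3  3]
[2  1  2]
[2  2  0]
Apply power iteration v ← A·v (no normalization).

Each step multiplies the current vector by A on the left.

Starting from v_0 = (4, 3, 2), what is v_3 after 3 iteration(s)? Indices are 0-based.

v_0 = (4, 3, 2).
v_1 = A·v_0 = (0, 0, 4).
v_2 = A·v_1 = (2, 3, 0).
v_3 = A·v_2 = (4, 2, 0).

v_3 = (4, 2, 0)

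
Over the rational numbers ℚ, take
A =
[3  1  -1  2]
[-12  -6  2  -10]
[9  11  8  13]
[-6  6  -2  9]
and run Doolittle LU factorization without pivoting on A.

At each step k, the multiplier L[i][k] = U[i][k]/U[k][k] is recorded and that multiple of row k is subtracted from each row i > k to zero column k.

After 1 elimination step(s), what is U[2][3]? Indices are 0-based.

k=0: U[0][0]=3
  eliminate (1,0): mult=-4, new row 1: (0, -2, -2, -2); set L[1][0]=-4
  eliminate (2,0): mult=3, new row 2: (0, 8, 11, 7); set L[2][0]=3
  eliminate (3,0): mult=-2, new row 3: (0, 8, -4, 13); set L[3][0]=-2

U[2][3] = 7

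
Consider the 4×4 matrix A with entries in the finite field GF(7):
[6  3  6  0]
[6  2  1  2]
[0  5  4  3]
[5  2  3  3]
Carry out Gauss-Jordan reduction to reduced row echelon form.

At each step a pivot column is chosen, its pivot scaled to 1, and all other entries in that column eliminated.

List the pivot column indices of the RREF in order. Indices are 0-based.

pivot columns: 0, 1, 2, 3

[1] R0 /= 6  ⇒  (1, 4, 1, 0)
     R1 -= 6·R0  ⇒  (0, 6, 2, 2)
     R3 -= 5·R0  ⇒  (0, 3, 5, 3)
[2] R1 /= 6  ⇒  (0, 1, 5, 5)
     R0 -= 4·R1  ⇒  (1, 0, 2, 1)
     R2 -= 5·R1  ⇒  (0, 0, 0, 6)
     R3 -= 3·R1  ⇒  (0, 0, 4, 2)
[3] R2 <-> R3
[3] R2 /= 4  ⇒  (0, 0, 1, 4)
     R0 -= 2·R2  ⇒  (1, 0, 0, 0)
     R1 -= 5·R2  ⇒  (0, 1, 0, 6)
[4] R3 /= 6  ⇒  (0, 0, 0, 1)
     R1 -= 6·R3  ⇒  (0, 1, 0, 0)
     R2 -= 4·R3  ⇒  (0, 0, 1, 0)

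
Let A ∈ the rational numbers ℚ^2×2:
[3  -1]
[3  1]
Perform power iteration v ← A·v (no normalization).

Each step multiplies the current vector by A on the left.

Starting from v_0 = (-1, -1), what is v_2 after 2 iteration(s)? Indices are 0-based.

v_2 = (-2, -10)

v_0 = (-1, -1).
v_1 = A·v_0 = (-2, -4).
v_2 = A·v_1 = (-2, -10).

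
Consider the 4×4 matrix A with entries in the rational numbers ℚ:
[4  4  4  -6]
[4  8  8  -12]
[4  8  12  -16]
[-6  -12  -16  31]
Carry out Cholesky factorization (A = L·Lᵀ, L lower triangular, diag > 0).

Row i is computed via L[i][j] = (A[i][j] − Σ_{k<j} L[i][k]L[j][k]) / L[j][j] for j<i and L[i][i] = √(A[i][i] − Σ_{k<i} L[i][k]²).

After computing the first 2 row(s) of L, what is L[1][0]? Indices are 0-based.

L[1][0] = 2

Step 1: L[0][0] = √(4) = 2.
  L[1][0] = (4) / L[0][0] = 2.
Step 2: L[1][1] = √(4) = 2.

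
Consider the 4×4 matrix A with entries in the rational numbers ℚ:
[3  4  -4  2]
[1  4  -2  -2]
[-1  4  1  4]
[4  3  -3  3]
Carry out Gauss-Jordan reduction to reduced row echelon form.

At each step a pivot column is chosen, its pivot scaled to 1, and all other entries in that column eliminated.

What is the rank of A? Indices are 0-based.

[1] R0 /= 3  ⇒  (1, 4/3, -4/3, 2/3)
     R1 -= 1·R0  ⇒  (0, 8/3, -2/3, -8/3)
     R2 -= -1·R0  ⇒  (0, 16/3, -1/3, 14/3)
     R3 -= 4·R0  ⇒  (0, -7/3, 7/3, 1/3)
[2] R1 /= 8/3  ⇒  (0, 1, -1/4, -1)
     R0 -= 4/3·R1  ⇒  (1, 0, -1, 2)
     R2 -= 16/3·R1  ⇒  (0, 0, 1, 10)
     R3 -= -7/3·R1  ⇒  (0, 0, 7/4, -2)
[3] R2 /= 1  ⇒  (0, 0, 1, 10)
     R0 -= -1·R2  ⇒  (1, 0, 0, 12)
     R1 -= -1/4·R2  ⇒  (0, 1, 0, 3/2)
     R3 -= 7/4·R2  ⇒  (0, 0, 0, -39/2)
[4] R3 /= -39/2  ⇒  (0, 0, 0, 1)
     R0 -= 12·R3  ⇒  (1, 0, 0, 0)
     R1 -= 3/2·R3  ⇒  (0, 1, 0, 0)
     R2 -= 10·R3  ⇒  (0, 0, 1, 0)

rank = 4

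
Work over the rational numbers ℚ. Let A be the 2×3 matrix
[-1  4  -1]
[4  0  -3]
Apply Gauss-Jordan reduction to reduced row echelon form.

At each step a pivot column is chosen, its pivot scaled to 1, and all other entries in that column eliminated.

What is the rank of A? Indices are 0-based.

rank = 2

pivot(0,0)=-1: scale R0 → (1, -4, 1)
  clear (1,0): R1 −= (4)R0 → (0, 16, -7)
pivot(1,1)=16: scale R1 → (0, 1, -7/16)
  clear (0,1): R0 −= (-4)R1 → (1, 0, -3/4)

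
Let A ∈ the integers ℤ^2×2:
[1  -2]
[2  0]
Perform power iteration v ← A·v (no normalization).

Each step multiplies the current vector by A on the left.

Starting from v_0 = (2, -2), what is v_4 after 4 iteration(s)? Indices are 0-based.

v_4 = (-18, -52)

v_0 = (2, -2).
v_1 = A·v_0 = (6, 4).
v_2 = A·v_1 = (-2, 12).
v_3 = A·v_2 = (-26, -4).
v_4 = A·v_3 = (-18, -52).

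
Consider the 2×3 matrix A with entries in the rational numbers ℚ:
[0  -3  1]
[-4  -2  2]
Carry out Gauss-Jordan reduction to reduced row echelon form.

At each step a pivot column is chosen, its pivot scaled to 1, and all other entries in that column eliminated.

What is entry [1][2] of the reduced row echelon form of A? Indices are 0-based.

M[1][2] = -1/3

[1] R0 <-> R1
[1] R0 /= -4  ⇒  (1, 1/2, -1/2)
[2] R1 /= -3  ⇒  (0, 1, -1/3)
     R0 -= 1/2·R1  ⇒  (1, 0, -1/3)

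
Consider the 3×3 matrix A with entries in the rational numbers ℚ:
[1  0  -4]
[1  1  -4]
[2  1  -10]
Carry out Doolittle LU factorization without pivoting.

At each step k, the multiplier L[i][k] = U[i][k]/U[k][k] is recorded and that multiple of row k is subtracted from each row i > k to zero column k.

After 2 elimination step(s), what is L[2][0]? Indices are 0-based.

[col 0] pivot 1
  R1 -= 1*R0 → (0, 1, 0)  (L[1][0] := 1)
  R2 -= 2*R0 → (0, 1, -2)  (L[2][0] := 2)
[col 1] pivot 1
  R2 -= 1*R1 → (0, 0, -2)  (L[2][1] := 1)

L[2][0] = 2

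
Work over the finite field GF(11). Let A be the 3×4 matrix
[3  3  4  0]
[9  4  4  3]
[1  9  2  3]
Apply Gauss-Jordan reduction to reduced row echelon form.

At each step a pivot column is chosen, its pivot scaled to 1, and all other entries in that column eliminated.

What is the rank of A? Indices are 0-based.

[1] R0 /= 3  ⇒  (1, 1, 5, 0)
     R1 -= 9·R0  ⇒  (0, 6, 3, 3)
     R2 -= 1·R0  ⇒  (0, 8, 8, 3)
[2] R1 /= 6  ⇒  (0, 1, 6, 6)
     R0 -= 1·R1  ⇒  (1, 0, 10, 5)
     R2 -= 8·R1  ⇒  (0, 0, 4, 10)
[3] R2 /= 4  ⇒  (0, 0, 1, 8)
     R0 -= 10·R2  ⇒  (1, 0, 0, 2)
     R1 -= 6·R2  ⇒  (0, 1, 0, 2)

rank = 3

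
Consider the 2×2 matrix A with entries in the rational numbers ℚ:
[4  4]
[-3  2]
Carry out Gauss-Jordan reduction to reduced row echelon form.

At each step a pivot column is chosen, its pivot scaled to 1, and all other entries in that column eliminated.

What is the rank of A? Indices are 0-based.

rank = 2

step 1: normalize row 0 (÷4) = (1, 1)
  row 1: subtract -3×row0 = (0, 5)
step 2: normalize row 1 (÷5) = (0, 1)
  row 0: subtract 1×row1 = (1, 0)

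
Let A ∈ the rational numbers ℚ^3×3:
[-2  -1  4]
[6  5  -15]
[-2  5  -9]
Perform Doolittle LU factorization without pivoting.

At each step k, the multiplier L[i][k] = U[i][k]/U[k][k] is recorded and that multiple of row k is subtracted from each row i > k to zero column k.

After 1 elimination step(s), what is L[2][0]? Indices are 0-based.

L[2][0] = 1

Step 1: pivot at (0,0) is -2.
  row1 ← row1 − (-3)·row0  ⇒  L[1][0]=-3, U row1=(0, 2, -3)
  row2 ← row2 − (1)·row0  ⇒  L[2][0]=1, U row2=(0, 6, -13)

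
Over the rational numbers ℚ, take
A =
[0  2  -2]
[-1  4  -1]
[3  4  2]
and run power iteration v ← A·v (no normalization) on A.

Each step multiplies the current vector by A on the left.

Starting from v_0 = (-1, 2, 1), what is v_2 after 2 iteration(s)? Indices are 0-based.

v_2 = (2, 23, 52)

v_0 = (-1, 2, 1).
v_1 = A·v_0 = (2, 8, 7).
v_2 = A·v_1 = (2, 23, 52).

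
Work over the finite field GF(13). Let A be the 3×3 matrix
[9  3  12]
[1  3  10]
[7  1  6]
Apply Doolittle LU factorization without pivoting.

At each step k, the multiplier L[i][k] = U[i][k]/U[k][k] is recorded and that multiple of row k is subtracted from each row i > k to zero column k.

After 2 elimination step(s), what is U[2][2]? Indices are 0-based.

[col 0] pivot 9
  R1 -= 3*R0 → (0, 7, 0)  (L[1][0] := 3)
  R2 -= 8*R0 → (0, 3, 1)  (L[2][0] := 8)
[col 1] pivot 7
  R2 -= 6*R1 → (0, 0, 1)  (L[2][1] := 6)

U[2][2] = 1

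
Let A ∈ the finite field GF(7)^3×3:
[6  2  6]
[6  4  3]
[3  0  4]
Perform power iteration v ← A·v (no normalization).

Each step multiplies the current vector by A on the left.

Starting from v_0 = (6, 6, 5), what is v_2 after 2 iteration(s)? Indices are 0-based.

v_0 = (6, 6, 5).
v_1 = A·v_0 = (1, 5, 3).
v_2 = A·v_1 = (6, 0, 1).

v_2 = (6, 0, 1)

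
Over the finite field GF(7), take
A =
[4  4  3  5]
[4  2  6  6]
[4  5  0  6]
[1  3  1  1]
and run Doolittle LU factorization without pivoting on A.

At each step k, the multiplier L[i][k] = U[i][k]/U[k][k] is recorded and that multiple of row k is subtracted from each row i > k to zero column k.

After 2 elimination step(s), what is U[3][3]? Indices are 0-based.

U[3][3] = 6

k=0: U[0][0]=4
  eliminate (1,0): mult=1, new row 1: (0, 5, 3, 1); set L[1][0]=1
  eliminate (2,0): mult=1, new row 2: (0, 1, 4, 1); set L[2][0]=1
  eliminate (3,0): mult=2, new row 3: (0, 2, 2, 5); set L[3][0]=2
k=1: U[1][1]=5
  eliminate (2,1): mult=3, new row 2: (0, 0, 2, 5); set L[2][1]=3
  eliminate (3,1): mult=6, new row 3: (0, 0, 5, 6); set L[3][1]=6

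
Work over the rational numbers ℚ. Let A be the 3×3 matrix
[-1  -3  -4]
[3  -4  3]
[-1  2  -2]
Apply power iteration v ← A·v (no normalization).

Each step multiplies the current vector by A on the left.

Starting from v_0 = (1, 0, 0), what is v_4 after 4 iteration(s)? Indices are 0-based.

v_0 = (1, 0, 0).
v_1 = A·v_0 = (-1, 3, -1).
v_2 = A·v_1 = (-4, -18, 9).
v_3 = A·v_2 = (22, 87, -50).
v_4 = A·v_3 = (-83, -432, 252).

v_4 = (-83, -432, 252)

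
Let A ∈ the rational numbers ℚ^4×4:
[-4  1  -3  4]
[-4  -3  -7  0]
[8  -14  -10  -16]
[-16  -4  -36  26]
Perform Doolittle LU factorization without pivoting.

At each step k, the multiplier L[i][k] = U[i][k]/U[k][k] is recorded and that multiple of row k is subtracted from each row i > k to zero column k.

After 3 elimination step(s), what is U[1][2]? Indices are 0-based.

U[1][2] = -4

k=0: U[0][0]=-4
  eliminate (1,0): mult=1, new row 1: (0, -4, -4, -4); set L[1][0]=1
  eliminate (2,0): mult=-2, new row 2: (0, -12, -16, -8); set L[2][0]=-2
  eliminate (3,0): mult=4, new row 3: (0, -8, -24, 10); set L[3][0]=4
k=1: U[1][1]=-4
  eliminate (2,1): mult=3, new row 2: (0, 0, -4, 4); set L[2][1]=3
  eliminate (3,1): mult=2, new row 3: (0, 0, -16, 18); set L[3][1]=2
k=2: U[2][2]=-4
  eliminate (3,2): mult=4, new row 3: (0, 0, 0, 2); set L[3][2]=4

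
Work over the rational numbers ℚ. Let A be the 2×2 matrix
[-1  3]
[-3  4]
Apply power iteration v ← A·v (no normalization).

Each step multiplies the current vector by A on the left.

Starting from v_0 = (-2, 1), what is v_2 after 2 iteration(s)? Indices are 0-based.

v_0 = (-2, 1).
v_1 = A·v_0 = (5, 10).
v_2 = A·v_1 = (25, 25).

v_2 = (25, 25)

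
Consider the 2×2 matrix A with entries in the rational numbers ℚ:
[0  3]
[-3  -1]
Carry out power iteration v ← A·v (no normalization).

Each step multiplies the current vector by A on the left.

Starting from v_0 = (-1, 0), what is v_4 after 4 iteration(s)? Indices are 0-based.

v_4 = (-72, 51)

v_0 = (-1, 0).
v_1 = A·v_0 = (0, 3).
v_2 = A·v_1 = (9, -3).
v_3 = A·v_2 = (-9, -24).
v_4 = A·v_3 = (-72, 51).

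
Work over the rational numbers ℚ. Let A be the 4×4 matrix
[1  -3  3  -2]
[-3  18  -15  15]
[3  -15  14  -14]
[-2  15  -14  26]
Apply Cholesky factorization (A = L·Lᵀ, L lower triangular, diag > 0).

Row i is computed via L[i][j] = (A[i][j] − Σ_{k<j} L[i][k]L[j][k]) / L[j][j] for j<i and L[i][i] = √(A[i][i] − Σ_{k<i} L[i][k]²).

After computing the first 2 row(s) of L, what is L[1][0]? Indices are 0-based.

L[1][0] = -3

Step 1: L[0][0] = √(1) = 1.
  L[1][0] = (-3) / L[0][0] = -3.
Step 2: L[1][1] = √(9) = 3.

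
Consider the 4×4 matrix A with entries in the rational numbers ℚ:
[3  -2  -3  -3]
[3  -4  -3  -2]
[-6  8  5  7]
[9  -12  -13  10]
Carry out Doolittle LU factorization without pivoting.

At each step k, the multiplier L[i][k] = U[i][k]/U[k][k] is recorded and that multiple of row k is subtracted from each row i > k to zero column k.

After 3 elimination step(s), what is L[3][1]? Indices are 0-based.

L[3][1] = 3

Step 1: pivot at (0,0) is 3.
  row1 ← row1 − (1)·row0  ⇒  L[1][0]=1, U row1=(0, -2, 0, 1)
  row2 ← row2 − (-2)·row0  ⇒  L[2][0]=-2, U row2=(0, 4, -1, 1)
  row3 ← row3 − (3)·row0  ⇒  L[3][0]=3, U row3=(0, -6, -4, 19)
Step 2: pivot at (1,1) is -2.
  row2 ← row2 − (-2)·row1  ⇒  L[2][1]=-2, U row2=(0, 0, -1, 3)
  row3 ← row3 − (3)·row1  ⇒  L[3][1]=3, U row3=(0, 0, -4, 16)
Step 3: pivot at (2,2) is -1.
  row3 ← row3 − (4)·row2  ⇒  L[3][2]=4, U row3=(0, 0, 0, 4)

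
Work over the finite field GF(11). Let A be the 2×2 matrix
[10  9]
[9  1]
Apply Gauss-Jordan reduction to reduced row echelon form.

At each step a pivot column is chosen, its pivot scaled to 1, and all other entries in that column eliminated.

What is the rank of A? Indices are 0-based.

step 1: normalize row 0 (÷10) = (1, 2)
  row 1: subtract 9×row0 = (0, 5)
step 2: normalize row 1 (÷5) = (0, 1)
  row 0: subtract 2×row1 = (1, 0)

rank = 2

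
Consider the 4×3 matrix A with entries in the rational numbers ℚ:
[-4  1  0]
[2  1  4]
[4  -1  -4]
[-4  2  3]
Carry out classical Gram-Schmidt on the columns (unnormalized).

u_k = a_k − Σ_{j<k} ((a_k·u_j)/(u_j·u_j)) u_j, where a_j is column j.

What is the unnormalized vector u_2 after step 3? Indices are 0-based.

Step 1: u_0 = a_0 = (-4, 2, 4, -4).
Step 2: u_1 = a_1 − (-7/26)·u_0 = (-1/13, 20/13, 1/13, 12/13).
Step 3: u_2 = a_2 − (-5/13)·u_0 − (8/3)·u_1 = (-4/3, 2/3, -8/3, -1).

u_2 = (-4/3, 2/3, -8/3, -1)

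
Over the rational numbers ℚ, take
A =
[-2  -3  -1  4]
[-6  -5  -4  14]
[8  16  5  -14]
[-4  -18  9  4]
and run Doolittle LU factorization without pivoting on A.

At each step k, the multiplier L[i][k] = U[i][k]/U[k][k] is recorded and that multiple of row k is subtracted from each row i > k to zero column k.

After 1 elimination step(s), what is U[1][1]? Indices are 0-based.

k=0: U[0][0]=-2
  eliminate (1,0): mult=3, new row 1: (0, 4, -1, 2); set L[1][0]=3
  eliminate (2,0): mult=-4, new row 2: (0, 4, 1, 2); set L[2][0]=-4
  eliminate (3,0): mult=2, new row 3: (0, -12, 11, -4); set L[3][0]=2

U[1][1] = 4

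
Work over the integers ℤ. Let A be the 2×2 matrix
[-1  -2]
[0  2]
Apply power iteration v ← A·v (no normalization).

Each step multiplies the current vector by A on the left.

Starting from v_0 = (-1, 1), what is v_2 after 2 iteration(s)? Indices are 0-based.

v_2 = (-3, 4)

v_0 = (-1, 1).
v_1 = A·v_0 = (-1, 2).
v_2 = A·v_1 = (-3, 4).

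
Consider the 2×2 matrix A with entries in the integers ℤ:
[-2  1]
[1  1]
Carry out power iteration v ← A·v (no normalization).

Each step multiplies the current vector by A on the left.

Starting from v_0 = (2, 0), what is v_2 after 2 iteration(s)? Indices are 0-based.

v_0 = (2, 0).
v_1 = A·v_0 = (-4, 2).
v_2 = A·v_1 = (10, -2).

v_2 = (10, -2)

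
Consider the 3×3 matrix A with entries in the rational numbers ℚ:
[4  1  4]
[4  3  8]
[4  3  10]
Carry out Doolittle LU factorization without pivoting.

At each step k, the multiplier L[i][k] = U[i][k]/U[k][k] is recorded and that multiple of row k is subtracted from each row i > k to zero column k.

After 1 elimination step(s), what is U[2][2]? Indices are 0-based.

Step 1: pivot at (0,0) is 4.
  row1 ← row1 − (1)·row0  ⇒  L[1][0]=1, U row1=(0, 2, 4)
  row2 ← row2 − (1)·row0  ⇒  L[2][0]=1, U row2=(0, 2, 6)

U[2][2] = 6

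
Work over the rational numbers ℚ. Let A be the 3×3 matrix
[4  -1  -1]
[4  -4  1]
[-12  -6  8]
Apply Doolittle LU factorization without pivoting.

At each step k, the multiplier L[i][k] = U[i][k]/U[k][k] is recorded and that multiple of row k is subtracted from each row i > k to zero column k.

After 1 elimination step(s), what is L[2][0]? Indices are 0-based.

L[2][0] = -3

Step 1: pivot at (0,0) is 4.
  row1 ← row1 − (1)·row0  ⇒  L[1][0]=1, U row1=(0, -3, 2)
  row2 ← row2 − (-3)·row0  ⇒  L[2][0]=-3, U row2=(0, -9, 5)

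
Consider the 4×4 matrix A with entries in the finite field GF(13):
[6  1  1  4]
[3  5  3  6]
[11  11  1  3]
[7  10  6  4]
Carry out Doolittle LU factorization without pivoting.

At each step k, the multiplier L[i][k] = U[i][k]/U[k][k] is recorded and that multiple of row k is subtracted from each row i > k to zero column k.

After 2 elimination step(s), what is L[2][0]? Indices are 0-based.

L[2][0] = 4

k=0: U[0][0]=6
  eliminate (1,0): mult=7, new row 1: (0, 11, 9, 4); set L[1][0]=7
  eliminate (2,0): mult=4, new row 2: (0, 7, 10, 0); set L[2][0]=4
  eliminate (3,0): mult=12, new row 3: (0, 11, 7, 8); set L[3][0]=12
k=1: U[1][1]=11
  eliminate (2,1): mult=3, new row 2: (0, 0, 9, 1); set L[2][1]=3
  eliminate (3,1): mult=1, new row 3: (0, 0, 11, 4); set L[3][1]=1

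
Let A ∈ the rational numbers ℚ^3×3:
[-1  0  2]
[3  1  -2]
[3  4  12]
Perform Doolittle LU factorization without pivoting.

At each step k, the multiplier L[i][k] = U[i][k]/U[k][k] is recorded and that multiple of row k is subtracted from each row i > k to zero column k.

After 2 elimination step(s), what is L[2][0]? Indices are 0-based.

Step 1: pivot at (0,0) is -1.
  row1 ← row1 − (-3)·row0  ⇒  L[1][0]=-3, U row1=(0, 1, 4)
  row2 ← row2 − (-3)·row0  ⇒  L[2][0]=-3, U row2=(0, 4, 18)
Step 2: pivot at (1,1) is 1.
  row2 ← row2 − (4)·row1  ⇒  L[2][1]=4, U row2=(0, 0, 2)

L[2][0] = -3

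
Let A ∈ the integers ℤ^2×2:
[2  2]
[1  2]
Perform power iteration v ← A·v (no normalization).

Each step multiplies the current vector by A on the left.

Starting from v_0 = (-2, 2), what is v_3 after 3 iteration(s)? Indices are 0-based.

v_0 = (-2, 2).
v_1 = A·v_0 = (0, 2).
v_2 = A·v_1 = (4, 4).
v_3 = A·v_2 = (16, 12).

v_3 = (16, 12)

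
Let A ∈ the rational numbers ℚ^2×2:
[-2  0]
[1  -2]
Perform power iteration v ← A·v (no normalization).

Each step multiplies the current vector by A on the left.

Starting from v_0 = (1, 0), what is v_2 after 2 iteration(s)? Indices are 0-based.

v_2 = (4, -4)

v_0 = (1, 0).
v_1 = A·v_0 = (-2, 1).
v_2 = A·v_1 = (4, -4).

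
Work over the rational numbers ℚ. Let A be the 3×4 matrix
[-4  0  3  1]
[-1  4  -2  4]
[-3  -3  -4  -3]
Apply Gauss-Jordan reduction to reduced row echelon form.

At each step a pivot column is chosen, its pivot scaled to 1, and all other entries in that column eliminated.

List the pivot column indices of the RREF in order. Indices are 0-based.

[1] R0 /= -4  ⇒  (1, 0, -3/4, -1/4)
     R1 -= -1·R0  ⇒  (0, 4, -11/4, 15/4)
     R2 -= -3·R0  ⇒  (0, -3, -25/4, -15/4)
[2] R1 /= 4  ⇒  (0, 1, -11/16, 15/16)
     R2 -= -3·R1  ⇒  (0, 0, -133/16, -15/16)
[3] R2 /= -133/16  ⇒  (0, 0, 1, 15/133)
     R0 -= -3/4·R2  ⇒  (1, 0, 0, -22/133)
     R1 -= -11/16·R2  ⇒  (0, 1, 0, 135/133)

pivot columns: 0, 1, 2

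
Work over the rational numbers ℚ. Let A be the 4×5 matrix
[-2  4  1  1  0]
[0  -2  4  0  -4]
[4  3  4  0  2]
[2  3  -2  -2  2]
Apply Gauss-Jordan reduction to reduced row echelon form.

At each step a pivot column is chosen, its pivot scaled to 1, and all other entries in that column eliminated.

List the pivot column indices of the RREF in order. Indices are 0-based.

pivot columns: 0, 1, 2, 3

step 1: normalize row 0 (÷-2) = (1, -2, -1/2, -1/2, 0)
  row 2: subtract 4×row0 = (0, 11, 6, 2, 2)
  row 3: subtract 2×row0 = (0, 7, -1, -1, 2)
step 2: normalize row 1 (÷-2) = (0, 1, -2, 0, 2)
  row 0: subtract -2×row1 = (1, 0, -9/2, -1/2, 4)
  row 2: subtract 11×row1 = (0, 0, 28, 2, -20)
  row 3: subtract 7×row1 = (0, 0, 13, -1, -12)
step 3: normalize row 2 (÷28) = (0, 0, 1, 1/14, -5/7)
  row 0: subtract -9/2×row2 = (1, 0, 0, -5/28, 11/14)
  row 1: subtract -2×row2 = (0, 1, 0, 1/7, 4/7)
  row 3: subtract 13×row2 = (0, 0, 0, -27/14, -19/7)
step 4: normalize row 3 (÷-27/14) = (0, 0, 0, 1, 38/27)
  row 0: subtract -5/28×row3 = (1, 0, 0, 0, 28/27)
  row 1: subtract 1/7×row3 = (0, 1, 0, 0, 10/27)
  row 2: subtract 1/14×row3 = (0, 0, 1, 0, -22/27)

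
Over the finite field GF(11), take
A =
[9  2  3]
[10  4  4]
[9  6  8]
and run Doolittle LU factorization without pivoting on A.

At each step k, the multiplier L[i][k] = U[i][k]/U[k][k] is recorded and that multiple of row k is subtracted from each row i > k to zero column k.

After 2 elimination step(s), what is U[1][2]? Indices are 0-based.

U[1][2] = 8

[col 0] pivot 9
  R1 -= 6*R0 → (0, 3, 8)  (L[1][0] := 6)
  R2 -= 1*R0 → (0, 4, 5)  (L[2][0] := 1)
[col 1] pivot 3
  R2 -= 5*R1 → (0, 0, 9)  (L[2][1] := 5)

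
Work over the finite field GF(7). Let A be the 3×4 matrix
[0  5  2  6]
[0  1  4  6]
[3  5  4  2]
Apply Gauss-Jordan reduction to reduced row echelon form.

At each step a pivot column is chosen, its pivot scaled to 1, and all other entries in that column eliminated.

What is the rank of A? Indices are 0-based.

rank = 3

step 1: exchange rows 0,2
step 1: normalize row 0 (÷3) = (1, 4, 6, 3)
step 2: normalize row 1 (÷1) = (0, 1, 4, 6)
  row 0: subtract 4×row1 = (1, 0, 4, 0)
  row 2: subtract 5×row1 = (0, 0, 3, 4)
step 3: normalize row 2 (÷3) = (0, 0, 1, 6)
  row 0: subtract 4×row2 = (1, 0, 0, 4)
  row 1: subtract 4×row2 = (0, 1, 0, 3)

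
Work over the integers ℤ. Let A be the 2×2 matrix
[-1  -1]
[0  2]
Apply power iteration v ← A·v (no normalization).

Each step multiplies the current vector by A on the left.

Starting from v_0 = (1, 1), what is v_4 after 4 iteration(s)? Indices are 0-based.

v_4 = (-4, 16)

v_0 = (1, 1).
v_1 = A·v_0 = (-2, 2).
v_2 = A·v_1 = (0, 4).
v_3 = A·v_2 = (-4, 8).
v_4 = A·v_3 = (-4, 16).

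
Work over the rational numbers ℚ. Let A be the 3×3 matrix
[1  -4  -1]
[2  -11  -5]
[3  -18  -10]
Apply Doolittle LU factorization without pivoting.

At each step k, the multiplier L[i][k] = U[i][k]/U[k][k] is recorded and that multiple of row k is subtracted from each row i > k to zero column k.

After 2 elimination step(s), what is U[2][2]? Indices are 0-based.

U[2][2] = -1

Step 1: pivot at (0,0) is 1.
  row1 ← row1 − (2)·row0  ⇒  L[1][0]=2, U row1=(0, -3, -3)
  row2 ← row2 − (3)·row0  ⇒  L[2][0]=3, U row2=(0, -6, -7)
Step 2: pivot at (1,1) is -3.
  row2 ← row2 − (2)·row1  ⇒  L[2][1]=2, U row2=(0, 0, -1)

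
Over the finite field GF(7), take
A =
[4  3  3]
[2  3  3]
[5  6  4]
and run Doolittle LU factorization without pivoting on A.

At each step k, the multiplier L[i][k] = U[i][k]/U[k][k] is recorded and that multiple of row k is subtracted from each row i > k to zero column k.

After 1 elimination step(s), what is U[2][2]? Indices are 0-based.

Step 1: pivot at (0,0) is 4.
  row1 ← row1 − (4)·row0  ⇒  L[1][0]=4, U row1=(0, 5, 5)
  row2 ← row2 − (3)·row0  ⇒  L[2][0]=3, U row2=(0, 4, 2)

U[2][2] = 2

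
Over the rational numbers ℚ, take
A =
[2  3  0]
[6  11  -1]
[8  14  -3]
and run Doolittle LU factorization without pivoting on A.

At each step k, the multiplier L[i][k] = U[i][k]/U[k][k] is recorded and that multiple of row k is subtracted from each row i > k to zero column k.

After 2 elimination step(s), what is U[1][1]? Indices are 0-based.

U[1][1] = 2

k=0: U[0][0]=2
  eliminate (1,0): mult=3, new row 1: (0, 2, -1); set L[1][0]=3
  eliminate (2,0): mult=4, new row 2: (0, 2, -3); set L[2][0]=4
k=1: U[1][1]=2
  eliminate (2,1): mult=1, new row 2: (0, 0, -2); set L[2][1]=1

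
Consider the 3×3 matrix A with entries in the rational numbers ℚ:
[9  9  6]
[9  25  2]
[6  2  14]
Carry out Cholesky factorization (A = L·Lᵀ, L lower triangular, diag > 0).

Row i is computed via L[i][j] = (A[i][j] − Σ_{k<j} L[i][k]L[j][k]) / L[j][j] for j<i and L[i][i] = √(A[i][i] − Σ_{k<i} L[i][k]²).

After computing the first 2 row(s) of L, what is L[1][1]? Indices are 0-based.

Step 1: L[0][0] = √(9) = 3.
  L[1][0] = (9) / L[0][0] = 3.
Step 2: L[1][1] = √(16) = 4.

L[1][1] = 4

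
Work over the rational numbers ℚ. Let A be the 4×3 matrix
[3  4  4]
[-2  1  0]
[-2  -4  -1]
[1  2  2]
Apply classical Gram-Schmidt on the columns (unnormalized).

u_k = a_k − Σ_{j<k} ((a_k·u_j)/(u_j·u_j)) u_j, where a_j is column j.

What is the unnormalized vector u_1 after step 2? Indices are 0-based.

u_1 = (2/3, 29/9, -16/9, 8/9)

Step 1: u_0 = a_0 = (3, -2, -2, 1).
Step 2: u_1 = a_1 − (10/9)·u_0 = (2/3, 29/9, -16/9, 8/9).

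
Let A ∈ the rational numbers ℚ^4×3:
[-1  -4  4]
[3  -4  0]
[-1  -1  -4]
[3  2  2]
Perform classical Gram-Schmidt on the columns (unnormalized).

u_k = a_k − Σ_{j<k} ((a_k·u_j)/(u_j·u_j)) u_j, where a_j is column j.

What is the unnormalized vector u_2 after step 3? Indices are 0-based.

u_2 = (2554/739, -1258/739, -2896/739, 1144/739)

Step 1: u_0 = a_0 = (-1, 3, -1, 3).
Step 2: u_1 = a_1 − (-1/20)·u_0 = (-81/20, -77/20, -21/20, 43/20).
Step 3: u_2 = a_2 − (3/10)·u_0 − (-154/739)·u_1 = (2554/739, -1258/739, -2896/739, 1144/739).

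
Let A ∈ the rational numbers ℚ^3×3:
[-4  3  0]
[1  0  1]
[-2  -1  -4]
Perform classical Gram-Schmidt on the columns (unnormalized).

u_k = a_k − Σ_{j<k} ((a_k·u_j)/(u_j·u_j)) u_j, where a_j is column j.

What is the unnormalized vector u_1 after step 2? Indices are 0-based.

Step 1: u_0 = a_0 = (-4, 1, -2).
Step 2: u_1 = a_1 − (-10/21)·u_0 = (23/21, 10/21, -41/21).

u_1 = (23/21, 10/21, -41/21)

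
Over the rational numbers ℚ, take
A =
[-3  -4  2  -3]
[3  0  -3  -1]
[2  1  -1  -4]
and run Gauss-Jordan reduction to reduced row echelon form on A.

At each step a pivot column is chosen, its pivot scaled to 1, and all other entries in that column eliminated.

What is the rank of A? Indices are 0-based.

rank = 3

pivot(0,0)=-3: scale R0 → (1, 4/3, -2/3, 1)
  clear (1,0): R1 −= (3)R0 → (0, -4, -1, -4)
  clear (2,0): R2 −= (2)R0 → (0, -5/3, 1/3, -6)
pivot(1,1)=-4: scale R1 → (0, 1, 1/4, 1)
  clear (0,1): R0 −= (4/3)R1 → (1, 0, -1, -1/3)
  clear (2,1): R2 −= (-5/3)R1 → (0, 0, 3/4, -13/3)
pivot(2,2)=3/4: scale R2 → (0, 0, 1, -52/9)
  clear (0,2): R0 −= (-1)R2 → (1, 0, 0, -55/9)
  clear (1,2): R1 −= (1/4)R2 → (0, 1, 0, 22/9)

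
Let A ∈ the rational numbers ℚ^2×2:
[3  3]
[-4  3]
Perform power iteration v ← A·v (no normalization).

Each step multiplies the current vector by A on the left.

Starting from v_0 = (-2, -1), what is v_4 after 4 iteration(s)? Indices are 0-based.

v_4 = (954, 135)

v_0 = (-2, -1).
v_1 = A·v_0 = (-9, 5).
v_2 = A·v_1 = (-12, 51).
v_3 = A·v_2 = (117, 201).
v_4 = A·v_3 = (954, 135).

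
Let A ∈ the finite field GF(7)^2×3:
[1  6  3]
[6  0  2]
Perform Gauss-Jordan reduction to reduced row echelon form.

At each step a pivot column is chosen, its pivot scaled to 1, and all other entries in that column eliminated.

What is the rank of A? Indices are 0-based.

rank = 2

step 1: normalize row 0 (÷1) = (1, 6, 3)
  row 1: subtract 6×row0 = (0, 6, 5)
step 2: normalize row 1 (÷6) = (0, 1, 2)
  row 0: subtract 6×row1 = (1, 0, 5)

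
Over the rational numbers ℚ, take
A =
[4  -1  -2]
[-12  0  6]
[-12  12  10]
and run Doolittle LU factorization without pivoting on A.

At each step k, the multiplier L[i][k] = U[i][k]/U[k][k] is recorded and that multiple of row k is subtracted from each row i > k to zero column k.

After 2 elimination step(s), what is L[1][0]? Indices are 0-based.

Step 1: pivot at (0,0) is 4.
  row1 ← row1 − (-3)·row0  ⇒  L[1][0]=-3, U row1=(0, -3, 0)
  row2 ← row2 − (-3)·row0  ⇒  L[2][0]=-3, U row2=(0, 9, 4)
Step 2: pivot at (1,1) is -3.
  row2 ← row2 − (-3)·row1  ⇒  L[2][1]=-3, U row2=(0, 0, 4)

L[1][0] = -3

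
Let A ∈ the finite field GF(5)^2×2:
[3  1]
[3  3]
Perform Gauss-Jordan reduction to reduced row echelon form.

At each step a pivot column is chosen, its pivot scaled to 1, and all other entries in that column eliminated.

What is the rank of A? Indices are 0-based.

rank = 2

step 1: normalize row 0 (÷3) = (1, 2)
  row 1: subtract 3×row0 = (0, 2)
step 2: normalize row 1 (÷2) = (0, 1)
  row 0: subtract 2×row1 = (1, 0)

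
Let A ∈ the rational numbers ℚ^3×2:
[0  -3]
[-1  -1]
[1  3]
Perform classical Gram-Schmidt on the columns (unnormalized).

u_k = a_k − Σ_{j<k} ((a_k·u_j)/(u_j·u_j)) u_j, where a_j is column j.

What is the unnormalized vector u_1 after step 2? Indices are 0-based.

u_1 = (-3, 1, 1)

Step 1: u_0 = a_0 = (0, -1, 1).
Step 2: u_1 = a_1 − (2)·u_0 = (-3, 1, 1).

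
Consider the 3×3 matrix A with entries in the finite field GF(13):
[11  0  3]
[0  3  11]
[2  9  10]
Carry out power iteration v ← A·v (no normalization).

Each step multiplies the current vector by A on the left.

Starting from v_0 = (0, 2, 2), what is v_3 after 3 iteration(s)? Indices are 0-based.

v_3 = (12, 10, 8)

v_0 = (0, 2, 2).
v_1 = A·v_0 = (6, 2, 12).
v_2 = A·v_1 = (11, 8, 7).
v_3 = A·v_2 = (12, 10, 8).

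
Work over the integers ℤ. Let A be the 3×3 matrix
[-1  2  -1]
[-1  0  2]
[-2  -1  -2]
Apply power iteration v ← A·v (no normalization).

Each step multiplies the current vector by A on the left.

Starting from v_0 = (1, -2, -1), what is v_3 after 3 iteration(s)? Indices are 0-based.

v_0 = (1, -2, -1).
v_1 = A·v_0 = (-4, -3, 2).
v_2 = A·v_1 = (-4, 8, 7).
v_3 = A·v_2 = (13, 18, -14).

v_3 = (13, 18, -14)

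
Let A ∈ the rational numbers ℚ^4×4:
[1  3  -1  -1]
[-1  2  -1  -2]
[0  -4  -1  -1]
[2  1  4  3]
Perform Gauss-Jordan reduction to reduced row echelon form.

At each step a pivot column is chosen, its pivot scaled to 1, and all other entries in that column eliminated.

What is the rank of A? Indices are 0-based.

[1] R0 /= 1  ⇒  (1, 3, -1, -1)
     R1 -= -1·R0  ⇒  (0, 5, -2, -3)
     R3 -= 2·R0  ⇒  (0, -5, 6, 5)
[2] R1 /= 5  ⇒  (0, 1, -2/5, -3/5)
     R0 -= 3·R1  ⇒  (1, 0, 1/5, 4/5)
     R2 -= -4·R1  ⇒  (0, 0, -13/5, -17/5)
     R3 -= -5·R1  ⇒  (0, 0, 4, 2)
[3] R2 /= -13/5  ⇒  (0, 0, 1, 17/13)
     R0 -= 1/5·R2  ⇒  (1, 0, 0, 7/13)
     R1 -= -2/5·R2  ⇒  (0, 1, 0, -1/13)
     R3 -= 4·R2  ⇒  (0, 0, 0, -42/13)
[4] R3 /= -42/13  ⇒  (0, 0, 0, 1)
     R0 -= 7/13·R3  ⇒  (1, 0, 0, 0)
     R1 -= -1/13·R3  ⇒  (0, 1, 0, 0)
     R2 -= 17/13·R3  ⇒  (0, 0, 1, 0)

rank = 4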